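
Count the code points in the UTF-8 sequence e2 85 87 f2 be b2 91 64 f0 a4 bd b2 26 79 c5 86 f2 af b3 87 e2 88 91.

Byte at offset 0: 0xE2 = 11100010 → 3-byte char (#1). Advance 3.
Byte at offset 3: 0xF2 = 11110010 → 4-byte char (#2). Advance 4.
Byte at offset 7: 0x64 = 01100100 → 1-byte char (#3). Advance 1.
Byte at offset 8: 0xF0 = 11110000 → 4-byte char (#4). Advance 4.
Byte at offset 12: 0x26 = 00100110 → 1-byte char (#5). Advance 1.
Byte at offset 13: 0x79 = 01111001 → 1-byte char (#6). Advance 1.
Byte at offset 14: 0xC5 = 11000101 → 2-byte char (#7). Advance 2.
Byte at offset 16: 0xF2 = 11110010 → 4-byte char (#8). Advance 4.
Byte at offset 20: 0xE2 = 11100010 → 3-byte char (#9). Advance 3.
Reached end at offset 23 after 9 code points.

9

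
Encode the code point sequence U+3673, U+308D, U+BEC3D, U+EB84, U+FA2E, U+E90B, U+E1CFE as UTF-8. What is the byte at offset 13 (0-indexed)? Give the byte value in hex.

U+3673 → 3-byte form E3 99 B3 at offsets 0–2.
U+308D → 3-byte form E3 82 8D at offsets 3–5.
U+BEC3D → 4-byte form F2 BE B0 BD at offsets 6–9.
U+EB84 → 3-byte form EE AE 84 at offsets 10–12.
U+FA2E → 3-byte form EF A8 AE at offsets 13–15.
Offset 13 falls in char 5's range; it's byte 1 of EF A8 AE = 0xEF.

0xEF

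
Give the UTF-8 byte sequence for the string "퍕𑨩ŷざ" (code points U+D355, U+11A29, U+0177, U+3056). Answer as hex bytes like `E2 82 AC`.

U+D355: 3-byte form → ED 8D 95.
U+11A29: 4-byte form → F0 91 A8 A9.
U+0177: 2-byte form → C5 B7.
U+3056: 3-byte form → E3 81 96.
Concatenated (12 bytes): ED 8D 95 F0 91 A8 A9 C5 B7 E3 81 96.

ED 8D 95 F0 91 A8 A9 C5 B7 E3 81 96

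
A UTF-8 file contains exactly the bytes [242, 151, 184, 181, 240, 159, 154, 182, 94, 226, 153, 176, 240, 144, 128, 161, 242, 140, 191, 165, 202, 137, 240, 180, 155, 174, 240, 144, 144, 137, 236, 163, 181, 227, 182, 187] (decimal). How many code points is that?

11

Byte at offset 0: 0xF2 = 11110010 → 4-byte char (#1). Advance 4.
Byte at offset 4: 0xF0 = 11110000 → 4-byte char (#2). Advance 4.
Byte at offset 8: 0x5E = 01011110 → 1-byte char (#3). Advance 1.
Byte at offset 9: 0xE2 = 11100010 → 3-byte char (#4). Advance 3.
Byte at offset 12: 0xF0 = 11110000 → 4-byte char (#5). Advance 4.
Byte at offset 16: 0xF2 = 11110010 → 4-byte char (#6). Advance 4.
Byte at offset 20: 0xCA = 11001010 → 2-byte char (#7). Advance 2.
Byte at offset 22: 0xF0 = 11110000 → 4-byte char (#8). Advance 4.
Byte at offset 26: 0xF0 = 11110000 → 4-byte char (#9). Advance 4.
Byte at offset 30: 0xEC = 11101100 → 3-byte char (#10). Advance 3.
Byte at offset 33: 0xE3 = 11100011 → 3-byte char (#11). Advance 3.
Reached end at offset 36 after 11 code points.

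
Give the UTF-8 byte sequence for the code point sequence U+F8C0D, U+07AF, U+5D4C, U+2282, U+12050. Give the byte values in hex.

F3 B8 B0 8D DE AF E5 B5 8C E2 8A 82 F0 92 81 90

U+F8C0D: 4-byte form → F3 B8 B0 8D.
U+07AF: 2-byte form → DE AF.
U+5D4C: 3-byte form → E5 B5 8C.
U+2282: 3-byte form → E2 8A 82.
U+12050: 4-byte form → F0 92 81 90.
Concatenated (16 bytes): F3 B8 B0 8D DE AF E5 B5 8C E2 8A 82 F0 92 81 90.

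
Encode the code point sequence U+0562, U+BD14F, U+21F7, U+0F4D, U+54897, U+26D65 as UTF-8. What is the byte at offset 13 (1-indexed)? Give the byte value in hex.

1-indexed offset 13 is 0-indexed offset 12.
U+0562 → 2-byte form D5 A2 at offsets 0–1.
U+BD14F → 4-byte form F2 BD 85 8F at offsets 2–5.
U+21F7 → 3-byte form E2 87 B7 at offsets 6–8.
U+0F4D → 3-byte form E0 BD 8D at offsets 9–11.
U+54897 → 4-byte form F1 94 A2 97 at offsets 12–15.
Offset 12 falls in char 5's range; it's byte 1 of F1 94 A2 97 = 0xF1.

0xF1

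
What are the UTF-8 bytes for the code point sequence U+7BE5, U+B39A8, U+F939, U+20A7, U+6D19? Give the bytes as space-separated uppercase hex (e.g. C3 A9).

E7 AF A5 F2 B3 A6 A8 EF A4 B9 E2 82 A7 E6 B4 99

U+7BE5: 3-byte form → E7 AF A5.
U+B39A8: 4-byte form → F2 B3 A6 A8.
U+F939: 3-byte form → EF A4 B9.
U+20A7: 3-byte form → E2 82 A7.
U+6D19: 3-byte form → E6 B4 99.
Concatenated (16 bytes): E7 AF A5 F2 B3 A6 A8 EF A4 B9 E2 82 A7 E6 B4 99.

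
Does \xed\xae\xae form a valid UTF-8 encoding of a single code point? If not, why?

Structurally a 3-byte sequence; payload = 0xDBAE.
But 0xDBAE is in U+D800–U+DFFF, the surrogate range. Surrogates are not Unicode scalar values and are forbidden in UTF-8.

invalid (encodes a surrogate (U+D800–U+DFFF))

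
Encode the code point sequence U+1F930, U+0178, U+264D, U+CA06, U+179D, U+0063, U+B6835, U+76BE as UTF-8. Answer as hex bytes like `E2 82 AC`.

F0 9F A4 B0 C5 B8 E2 99 8D EC A8 86 E1 9E 9D 63 F2 B6 A0 B5 E7 9A BE

U+1F930: 4-byte form → F0 9F A4 B0.
U+0178: 2-byte form → C5 B8.
U+264D: 3-byte form → E2 99 8D.
U+CA06: 3-byte form → EC A8 86.
U+179D: 3-byte form → E1 9E 9D.
U+0063: 1-byte form → 63.
U+B6835: 4-byte form → F2 B6 A0 B5.
U+76BE: 3-byte form → E7 9A BE.
Concatenated (23 bytes): F0 9F A4 B0 C5 B8 E2 99 8D EC A8 86 E1 9E 9D 63 F2 B6 A0 B5 E7 9A BE.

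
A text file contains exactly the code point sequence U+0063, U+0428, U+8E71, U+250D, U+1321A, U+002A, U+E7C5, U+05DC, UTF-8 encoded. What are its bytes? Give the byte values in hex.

63 D0 A8 E8 B9 B1 E2 94 8D F0 93 88 9A 2A EE 9F 85 D7 9C

U+0063: 1-byte form → 63.
U+0428: 2-byte form → D0 A8.
U+8E71: 3-byte form → E8 B9 B1.
U+250D: 3-byte form → E2 94 8D.
U+1321A: 4-byte form → F0 93 88 9A.
U+002A: 1-byte form → 2A.
U+E7C5: 3-byte form → EE 9F 85.
U+05DC: 2-byte form → D7 9C.
Concatenated (19 bytes): 63 D0 A8 E8 B9 B1 E2 94 8D F0 93 88 9A 2A EE 9F 85 D7 9C.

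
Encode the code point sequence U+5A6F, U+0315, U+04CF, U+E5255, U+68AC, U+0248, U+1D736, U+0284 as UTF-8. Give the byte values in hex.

E5 A9 AF CC 95 D3 8F F3 A5 89 95 E6 A2 AC C9 88 F0 9D 9C B6 CA 84

U+5A6F: 3-byte form → E5 A9 AF.
U+0315: 2-byte form → CC 95.
U+04CF: 2-byte form → D3 8F.
U+E5255: 4-byte form → F3 A5 89 95.
U+68AC: 3-byte form → E6 A2 AC.
U+0248: 2-byte form → C9 88.
U+1D736: 4-byte form → F0 9D 9C B6.
U+0284: 2-byte form → CA 84.
Concatenated (22 bytes): E5 A9 AF CC 95 D3 8F F3 A5 89 95 E6 A2 AC C9 88 F0 9D 9C B6 CA 84.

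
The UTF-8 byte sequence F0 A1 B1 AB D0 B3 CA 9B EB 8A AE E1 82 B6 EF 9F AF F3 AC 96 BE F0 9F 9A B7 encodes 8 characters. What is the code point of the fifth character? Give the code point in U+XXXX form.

U+10B6

Offset 0: leading byte 0xF0 = 11110000 → 4-byte char #1 = F0 A1 B1 AB.
Offset 4: leading byte 0xD0 = 11010000 → 2-byte char #2 = D0 B3.
Offset 6: leading byte 0xCA = 11001010 → 2-byte char #3 = CA 9B.
Offset 8: leading byte 0xEB = 11101011 → 3-byte char #4 = EB 8A AE.
Offset 11: leading byte 0xE1 = 11100001 → 3-byte char #5 = E1 82 B6.
Leading byte 0xE1 = 11100001 matches 1110xxxx → 3-byte sequence.
Byte 1: 0xE1 = 11100001, payload 0001 (4 bits).
Byte 2: 0x82 = 10000010 (10xxxxxx ✓), payload 000010.
Byte 3: 0xB6 = 10110110 (10xxxxxx ✓), payload 110110.
Concatenate: 0001000010110110 = 0x10B6 (16 bits → U+10B6).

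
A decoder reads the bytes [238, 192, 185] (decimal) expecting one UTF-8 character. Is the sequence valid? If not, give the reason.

invalid (non-continuation byte where continuation expected)

Leading byte 0xEE = 11101110 → 3-byte form.
Byte 2 is 0xC0 = 11000000, which is not 10xxxxxx — expected a continuation byte.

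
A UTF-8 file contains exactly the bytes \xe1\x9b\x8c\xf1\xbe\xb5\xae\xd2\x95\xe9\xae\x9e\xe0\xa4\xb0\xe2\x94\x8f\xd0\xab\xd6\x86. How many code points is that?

Byte at offset 0: 0xE1 = 11100001 → 3-byte char (#1). Advance 3.
Byte at offset 3: 0xF1 = 11110001 → 4-byte char (#2). Advance 4.
Byte at offset 7: 0xD2 = 11010010 → 2-byte char (#3). Advance 2.
Byte at offset 9: 0xE9 = 11101001 → 3-byte char (#4). Advance 3.
Byte at offset 12: 0xE0 = 11100000 → 3-byte char (#5). Advance 3.
Byte at offset 15: 0xE2 = 11100010 → 3-byte char (#6). Advance 3.
Byte at offset 18: 0xD0 = 11010000 → 2-byte char (#7). Advance 2.
Byte at offset 20: 0xD6 = 11010110 → 2-byte char (#8). Advance 2.
Reached end at offset 22 after 8 code points.

8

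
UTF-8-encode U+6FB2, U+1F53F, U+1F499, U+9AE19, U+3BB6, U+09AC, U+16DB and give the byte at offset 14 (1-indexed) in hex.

1-indexed offset 14 is 0-indexed offset 13.
U+6FB2 → 3-byte form E6 BE B2 at offsets 0–2.
U+1F53F → 4-byte form F0 9F 94 BF at offsets 3–6.
U+1F499 → 4-byte form F0 9F 92 99 at offsets 7–10.
U+9AE19 → 4-byte form F2 9A B8 99 at offsets 11–14.
Offset 13 falls in char 4's range; it's byte 3 of F2 9A B8 99 = 0xB8.

0xB8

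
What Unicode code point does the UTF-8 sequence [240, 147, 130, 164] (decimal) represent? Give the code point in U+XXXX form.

U+130A4

Leading byte 0xF0 = 11110000 matches 11110xxx → 4-byte sequence.
Byte 1: 0xF0 = 11110000, payload 000 (3 bits).
Byte 2: 0x93 = 10010011 (10xxxxxx ✓), payload 010011.
Byte 3: 0x82 = 10000010 (10xxxxxx ✓), payload 000010.
Byte 4: 0xA4 = 10100100 (10xxxxxx ✓), payload 100100.
Concatenate: 000010011000010100100 = 0x130A4 (21 bits → U+130A4).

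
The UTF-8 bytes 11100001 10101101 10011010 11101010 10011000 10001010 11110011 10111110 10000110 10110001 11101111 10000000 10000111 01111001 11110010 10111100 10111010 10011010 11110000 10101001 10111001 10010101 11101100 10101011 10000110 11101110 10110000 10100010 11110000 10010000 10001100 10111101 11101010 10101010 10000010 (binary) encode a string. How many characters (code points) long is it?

Byte at offset 0: 0xE1 = 11100001 → 3-byte char (#1). Advance 3.
Byte at offset 3: 0xEA = 11101010 → 3-byte char (#2). Advance 3.
Byte at offset 6: 0xF3 = 11110011 → 4-byte char (#3). Advance 4.
Byte at offset 10: 0xEF = 11101111 → 3-byte char (#4). Advance 3.
Byte at offset 13: 0x79 = 01111001 → 1-byte char (#5). Advance 1.
Byte at offset 14: 0xF2 = 11110010 → 4-byte char (#6). Advance 4.
Byte at offset 18: 0xF0 = 11110000 → 4-byte char (#7). Advance 4.
Byte at offset 22: 0xEC = 11101100 → 3-byte char (#8). Advance 3.
Byte at offset 25: 0xEE = 11101110 → 3-byte char (#9). Advance 3.
Byte at offset 28: 0xF0 = 11110000 → 4-byte char (#10). Advance 4.
Byte at offset 32: 0xEA = 11101010 → 3-byte char (#11). Advance 3.
Reached end at offset 35 after 11 code points.

11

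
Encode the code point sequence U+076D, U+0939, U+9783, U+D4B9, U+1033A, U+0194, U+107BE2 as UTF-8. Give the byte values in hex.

U+076D: 2-byte form → DD AD.
U+0939: 3-byte form → E0 A4 B9.
U+9783: 3-byte form → E9 9E 83.
U+D4B9: 3-byte form → ED 92 B9.
U+1033A: 4-byte form → F0 90 8C BA.
U+0194: 2-byte form → C6 94.
U+107BE2: 4-byte form → F4 87 AF A2.
Concatenated (21 bytes): DD AD E0 A4 B9 E9 9E 83 ED 92 B9 F0 90 8C BA C6 94 F4 87 AF A2.

DD AD E0 A4 B9 E9 9E 83 ED 92 B9 F0 90 8C BA C6 94 F4 87 AF A2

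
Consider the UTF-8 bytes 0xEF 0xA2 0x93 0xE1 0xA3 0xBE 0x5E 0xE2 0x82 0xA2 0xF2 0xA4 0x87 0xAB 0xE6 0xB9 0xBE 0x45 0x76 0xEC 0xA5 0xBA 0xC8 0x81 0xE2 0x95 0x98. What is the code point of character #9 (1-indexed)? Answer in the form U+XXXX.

Offset 0: leading byte 0xEF = 11101111 → 3-byte char #1 = EF A2 93.
Offset 3: leading byte 0xE1 = 11100001 → 3-byte char #2 = E1 A3 BE.
Offset 6: leading byte 0x5E = 01011110 → 1-byte char #3 = 5E.
Offset 7: leading byte 0xE2 = 11100010 → 3-byte char #4 = E2 82 A2.
Offset 10: leading byte 0xF2 = 11110010 → 4-byte char #5 = F2 A4 87 AB.
Offset 14: leading byte 0xE6 = 11100110 → 3-byte char #6 = E6 B9 BE.
Offset 17: leading byte 0x45 = 01000101 → 1-byte char #7 = 45.
Offset 18: leading byte 0x76 = 01110110 → 1-byte char #8 = 76.
Offset 19: leading byte 0xEC = 11101100 → 3-byte char #9 = EC A5 BA.
Leading byte 0xEC = 11101100 matches 1110xxxx → 3-byte sequence.
Byte 1: 0xEC = 11101100, payload 1100 (4 bits).
Byte 2: 0xA5 = 10100101 (10xxxxxx ✓), payload 100101.
Byte 3: 0xBA = 10111010 (10xxxxxx ✓), payload 111010.
Concatenate: 1100100101111010 = 0xC97A (16 bits → U+C97A).

U+C97A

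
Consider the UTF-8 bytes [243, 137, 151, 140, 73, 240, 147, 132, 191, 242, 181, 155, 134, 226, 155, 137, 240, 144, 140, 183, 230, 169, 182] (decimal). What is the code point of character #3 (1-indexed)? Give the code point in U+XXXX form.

U+1313F

Offset 0: leading byte 0xF3 = 11110011 → 4-byte char #1 = F3 89 97 8C.
Offset 4: leading byte 0x49 = 01001001 → 1-byte char #2 = 49.
Offset 5: leading byte 0xF0 = 11110000 → 4-byte char #3 = F0 93 84 BF.
Leading byte 0xF0 = 11110000 matches 11110xxx → 4-byte sequence.
Byte 1: 0xF0 = 11110000, payload 000 (3 bits).
Byte 2: 0x93 = 10010011 (10xxxxxx ✓), payload 010011.
Byte 3: 0x84 = 10000100 (10xxxxxx ✓), payload 000100.
Byte 4: 0xBF = 10111111 (10xxxxxx ✓), payload 111111.
Concatenate: 000010011000100111111 = 0x1313F (21 bits → U+1313F).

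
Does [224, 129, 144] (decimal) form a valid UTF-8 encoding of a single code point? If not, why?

invalid (overlong encoding)

Leading byte 0xE0 = 11100000 → 3-byte form.
Continuation bytes all match 10xxxxxx. Payload decodes to 0x50.
But 0x50 < 0x800, the minimum for a 3-byte sequence — this is an overlong encoding.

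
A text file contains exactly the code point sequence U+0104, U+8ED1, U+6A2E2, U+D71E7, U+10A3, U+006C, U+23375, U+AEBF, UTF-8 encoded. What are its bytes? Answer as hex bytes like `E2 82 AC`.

C4 84 E8 BB 91 F1 AA 8B A2 F3 97 87 A7 E1 82 A3 6C F0 A3 8D B5 EA BA BF

U+0104: 2-byte form → C4 84.
U+8ED1: 3-byte form → E8 BB 91.
U+6A2E2: 4-byte form → F1 AA 8B A2.
U+D71E7: 4-byte form → F3 97 87 A7.
U+10A3: 3-byte form → E1 82 A3.
U+006C: 1-byte form → 6C.
U+23375: 4-byte form → F0 A3 8D B5.
U+AEBF: 3-byte form → EA BA BF.
Concatenated (24 bytes): C4 84 E8 BB 91 F1 AA 8B A2 F3 97 87 A7 E1 82 A3 6C F0 A3 8D B5 EA BA BF.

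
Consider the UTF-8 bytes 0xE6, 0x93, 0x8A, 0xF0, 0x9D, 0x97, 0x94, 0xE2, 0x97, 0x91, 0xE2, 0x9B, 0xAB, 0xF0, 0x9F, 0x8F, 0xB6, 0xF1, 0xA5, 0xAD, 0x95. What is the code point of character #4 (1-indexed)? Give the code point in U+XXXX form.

Offset 0: leading byte 0xE6 = 11100110 → 3-byte char #1 = E6 93 8A.
Offset 3: leading byte 0xF0 = 11110000 → 4-byte char #2 = F0 9D 97 94.
Offset 7: leading byte 0xE2 = 11100010 → 3-byte char #3 = E2 97 91.
Offset 10: leading byte 0xE2 = 11100010 → 3-byte char #4 = E2 9B AB.
Leading byte 0xE2 = 11100010 matches 1110xxxx → 3-byte sequence.
Byte 1: 0xE2 = 11100010, payload 0010 (4 bits).
Byte 2: 0x9B = 10011011 (10xxxxxx ✓), payload 011011.
Byte 3: 0xAB = 10101011 (10xxxxxx ✓), payload 101011.
Concatenate: 0010011011101011 = 0x26EB (16 bits → U+26EB).

U+26EB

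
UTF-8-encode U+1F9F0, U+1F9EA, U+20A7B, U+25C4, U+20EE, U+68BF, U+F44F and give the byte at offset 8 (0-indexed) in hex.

0xF0

U+1F9F0 → 4-byte form F0 9F A7 B0 at offsets 0–3.
U+1F9EA → 4-byte form F0 9F A7 AA at offsets 4–7.
U+20A7B → 4-byte form F0 A0 A9 BB at offsets 8–11.
Offset 8 falls in char 3's range; it's byte 1 of F0 A0 A9 BB = 0xF0.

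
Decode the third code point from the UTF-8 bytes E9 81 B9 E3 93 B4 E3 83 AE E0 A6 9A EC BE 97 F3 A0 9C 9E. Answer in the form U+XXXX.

Offset 0: leading byte 0xE9 = 11101001 → 3-byte char #1 = E9 81 B9.
Offset 3: leading byte 0xE3 = 11100011 → 3-byte char #2 = E3 93 B4.
Offset 6: leading byte 0xE3 = 11100011 → 3-byte char #3 = E3 83 AE.
Leading byte 0xE3 = 11100011 matches 1110xxxx → 3-byte sequence.
Byte 1: 0xE3 = 11100011, payload 0011 (4 bits).
Byte 2: 0x83 = 10000011 (10xxxxxx ✓), payload 000011.
Byte 3: 0xAE = 10101110 (10xxxxxx ✓), payload 101110.
Concatenate: 0011000011101110 = 0x30EE (16 bits → U+30EE).

U+30EE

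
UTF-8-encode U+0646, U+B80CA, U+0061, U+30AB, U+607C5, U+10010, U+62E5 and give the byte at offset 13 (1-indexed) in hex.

1-indexed offset 13 is 0-indexed offset 12.
U+0646 → 2-byte form D9 86 at offsets 0–1.
U+B80CA → 4-byte form F2 B8 83 8A at offsets 2–5.
U+0061 → 1-byte form 61 at offsets 6–6.
U+30AB → 3-byte form E3 82 AB at offsets 7–9.
U+607C5 → 4-byte form F1 A0 9F 85 at offsets 10–13.
Offset 12 falls in char 5's range; it's byte 3 of F1 A0 9F 85 = 0x9F.

0x9F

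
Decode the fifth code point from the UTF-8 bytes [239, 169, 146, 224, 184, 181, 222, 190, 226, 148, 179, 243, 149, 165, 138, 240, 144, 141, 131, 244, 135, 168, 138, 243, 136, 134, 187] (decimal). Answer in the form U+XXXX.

Offset 0: leading byte 0xEF = 11101111 → 3-byte char #1 = EF A9 92.
Offset 3: leading byte 0xE0 = 11100000 → 3-byte char #2 = E0 B8 B5.
Offset 6: leading byte 0xDE = 11011110 → 2-byte char #3 = DE BE.
Offset 8: leading byte 0xE2 = 11100010 → 3-byte char #4 = E2 94 B3.
Offset 11: leading byte 0xF3 = 11110011 → 4-byte char #5 = F3 95 A5 8A.
Leading byte 0xF3 = 11110011 matches 11110xxx → 4-byte sequence.
Byte 1: 0xF3 = 11110011, payload 011 (3 bits).
Byte 2: 0x95 = 10010101 (10xxxxxx ✓), payload 010101.
Byte 3: 0xA5 = 10100101 (10xxxxxx ✓), payload 100101.
Byte 4: 0x8A = 10001010 (10xxxxxx ✓), payload 001010.
Concatenate: 011010101100101001010 = 0xD594A (21 bits → U+D594A).

U+D594A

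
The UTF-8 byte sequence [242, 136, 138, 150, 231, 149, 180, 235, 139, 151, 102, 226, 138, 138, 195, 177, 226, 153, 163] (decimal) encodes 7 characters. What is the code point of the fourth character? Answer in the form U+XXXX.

Offset 0: leading byte 0xF2 = 11110010 → 4-byte char #1 = F2 88 8A 96.
Offset 4: leading byte 0xE7 = 11100111 → 3-byte char #2 = E7 95 B4.
Offset 7: leading byte 0xEB = 11101011 → 3-byte char #3 = EB 8B 97.
Offset 10: leading byte 0x66 = 01100110 → 1-byte char #4 = 66.
Leading byte 0x66 = 01100110 matches 0xxxxxxx → 1-byte sequence.
Byte 1: 0x66 = 01100110, payload 1100110 (7 bits).
Concatenate: 1100110 = 0x66 (7 bits → U+0066).

U+0066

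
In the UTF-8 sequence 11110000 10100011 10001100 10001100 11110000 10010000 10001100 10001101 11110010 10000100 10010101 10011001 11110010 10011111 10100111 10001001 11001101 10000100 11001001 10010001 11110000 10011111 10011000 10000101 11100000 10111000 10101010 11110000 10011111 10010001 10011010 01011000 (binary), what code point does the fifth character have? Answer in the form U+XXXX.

Offset 0: leading byte 0xF0 = 11110000 → 4-byte char #1 = F0 A3 8C 8C.
Offset 4: leading byte 0xF0 = 11110000 → 4-byte char #2 = F0 90 8C 8D.
Offset 8: leading byte 0xF2 = 11110010 → 4-byte char #3 = F2 84 95 99.
Offset 12: leading byte 0xF2 = 11110010 → 4-byte char #4 = F2 9F A7 89.
Offset 16: leading byte 0xCD = 11001101 → 2-byte char #5 = CD 84.
Leading byte 0xCD = 11001101 matches 110xxxxx → 2-byte sequence.
Byte 1: 0xCD = 11001101, payload 01101 (5 bits).
Byte 2: 0x84 = 10000100 (10xxxxxx ✓), payload 000100.
Concatenate: 01101000100 = 0x344 (11 bits → U+0344).

U+0344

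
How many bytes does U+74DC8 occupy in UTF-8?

4

U+74DC8 = 0x74DC8. UTF-8 uses 1 byte below 0x80, 2 below 0x800, 3 below 0x10000, 4 up to 0x10FFFF. 0x74DC8 is in U+10000–U+10FFFF → 4 bytes.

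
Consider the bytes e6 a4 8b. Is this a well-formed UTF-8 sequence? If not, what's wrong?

Leading byte 0xE6 = 11100110 → 3-byte form.
Continuation bytes 0xA4=10100100, 0x8B=10001011 all match 10xxxxxx.
Decoded value 0x690B is ≥ 0x800 (shortest form) and not a surrogate.

valid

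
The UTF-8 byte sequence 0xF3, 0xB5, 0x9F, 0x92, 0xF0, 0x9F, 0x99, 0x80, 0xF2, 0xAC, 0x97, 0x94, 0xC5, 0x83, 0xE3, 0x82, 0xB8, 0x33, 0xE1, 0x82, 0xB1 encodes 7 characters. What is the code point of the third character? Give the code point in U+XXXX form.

U+AC5D4

Offset 0: leading byte 0xF3 = 11110011 → 4-byte char #1 = F3 B5 9F 92.
Offset 4: leading byte 0xF0 = 11110000 → 4-byte char #2 = F0 9F 99 80.
Offset 8: leading byte 0xF2 = 11110010 → 4-byte char #3 = F2 AC 97 94.
Leading byte 0xF2 = 11110010 matches 11110xxx → 4-byte sequence.
Byte 1: 0xF2 = 11110010, payload 010 (3 bits).
Byte 2: 0xAC = 10101100 (10xxxxxx ✓), payload 101100.
Byte 3: 0x97 = 10010111 (10xxxxxx ✓), payload 010111.
Byte 4: 0x94 = 10010100 (10xxxxxx ✓), payload 010100.
Concatenate: 010101100010111010100 = 0xAC5D4 (21 bits → U+AC5D4).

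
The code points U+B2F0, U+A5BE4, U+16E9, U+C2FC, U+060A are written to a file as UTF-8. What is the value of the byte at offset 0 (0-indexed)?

U+B2F0 → 3-byte form EB 8B B0 at offsets 0–2.
Offset 0 falls in char 1's range; it's byte 1 of EB 8B B0 = 0xEB.

0xEB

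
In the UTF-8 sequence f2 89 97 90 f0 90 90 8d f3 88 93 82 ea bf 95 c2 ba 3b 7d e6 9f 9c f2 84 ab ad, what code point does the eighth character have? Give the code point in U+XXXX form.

U+67DC

Offset 0: leading byte 0xF2 = 11110010 → 4-byte char #1 = F2 89 97 90.
Offset 4: leading byte 0xF0 = 11110000 → 4-byte char #2 = F0 90 90 8D.
Offset 8: leading byte 0xF3 = 11110011 → 4-byte char #3 = F3 88 93 82.
Offset 12: leading byte 0xEA = 11101010 → 3-byte char #4 = EA BF 95.
Offset 15: leading byte 0xC2 = 11000010 → 2-byte char #5 = C2 BA.
Offset 17: leading byte 0x3B = 00111011 → 1-byte char #6 = 3B.
Offset 18: leading byte 0x7D = 01111101 → 1-byte char #7 = 7D.
Offset 19: leading byte 0xE6 = 11100110 → 3-byte char #8 = E6 9F 9C.
Leading byte 0xE6 = 11100110 matches 1110xxxx → 3-byte sequence.
Byte 1: 0xE6 = 11100110, payload 0110 (4 bits).
Byte 2: 0x9F = 10011111 (10xxxxxx ✓), payload 011111.
Byte 3: 0x9C = 10011100 (10xxxxxx ✓), payload 011100.
Concatenate: 0110011111011100 = 0x67DC (16 bits → U+67DC).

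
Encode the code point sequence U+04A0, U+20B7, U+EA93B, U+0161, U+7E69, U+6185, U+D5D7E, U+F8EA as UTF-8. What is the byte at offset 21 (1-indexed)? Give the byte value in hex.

0xBE

1-indexed offset 21 is 0-indexed offset 20.
U+04A0 → 2-byte form D2 A0 at offsets 0–1.
U+20B7 → 3-byte form E2 82 B7 at offsets 2–4.
U+EA93B → 4-byte form F3 AA A4 BB at offsets 5–8.
U+0161 → 2-byte form C5 A1 at offsets 9–10.
U+7E69 → 3-byte form E7 B9 A9 at offsets 11–13.
U+6185 → 3-byte form E6 86 85 at offsets 14–16.
U+D5D7E → 4-byte form F3 95 B5 BE at offsets 17–20.
Offset 20 falls in char 7's range; it's byte 4 of F3 95 B5 BE = 0xBE.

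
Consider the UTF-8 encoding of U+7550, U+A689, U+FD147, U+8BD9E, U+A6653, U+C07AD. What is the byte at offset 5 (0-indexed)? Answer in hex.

U+7550 → 3-byte form E7 95 90 at offsets 0–2.
U+A689 → 3-byte form EA 9A 89 at offsets 3–5.
Offset 5 falls in char 2's range; it's byte 3 of EA 9A 89 = 0x89.

0x89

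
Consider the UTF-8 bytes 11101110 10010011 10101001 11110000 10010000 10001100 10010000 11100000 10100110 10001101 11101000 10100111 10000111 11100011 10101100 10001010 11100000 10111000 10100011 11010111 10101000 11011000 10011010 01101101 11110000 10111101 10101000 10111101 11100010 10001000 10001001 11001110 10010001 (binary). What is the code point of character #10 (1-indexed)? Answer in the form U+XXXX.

Offset 0: leading byte 0xEE = 11101110 → 3-byte char #1 = EE 93 A9.
Offset 3: leading byte 0xF0 = 11110000 → 4-byte char #2 = F0 90 8C 90.
Offset 7: leading byte 0xE0 = 11100000 → 3-byte char #3 = E0 A6 8D.
Offset 10: leading byte 0xE8 = 11101000 → 3-byte char #4 = E8 A7 87.
Offset 13: leading byte 0xE3 = 11100011 → 3-byte char #5 = E3 AC 8A.
Offset 16: leading byte 0xE0 = 11100000 → 3-byte char #6 = E0 B8 A3.
Offset 19: leading byte 0xD7 = 11010111 → 2-byte char #7 = D7 A8.
Offset 21: leading byte 0xD8 = 11011000 → 2-byte char #8 = D8 9A.
Offset 23: leading byte 0x6D = 01101101 → 1-byte char #9 = 6D.
Offset 24: leading byte 0xF0 = 11110000 → 4-byte char #10 = F0 BD A8 BD.
Leading byte 0xF0 = 11110000 matches 11110xxx → 4-byte sequence.
Byte 1: 0xF0 = 11110000, payload 000 (3 bits).
Byte 2: 0xBD = 10111101 (10xxxxxx ✓), payload 111101.
Byte 3: 0xA8 = 10101000 (10xxxxxx ✓), payload 101000.
Byte 4: 0xBD = 10111101 (10xxxxxx ✓), payload 111101.
Concatenate: 000111101101000111101 = 0x3DA3D (21 bits → U+3DA3D).

U+3DA3D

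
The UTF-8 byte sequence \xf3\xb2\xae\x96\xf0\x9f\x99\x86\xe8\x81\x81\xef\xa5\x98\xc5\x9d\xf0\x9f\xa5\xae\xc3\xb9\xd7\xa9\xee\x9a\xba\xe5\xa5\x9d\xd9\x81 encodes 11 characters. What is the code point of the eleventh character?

U+0641

Offset 0: leading byte 0xF3 = 11110011 → 4-byte char #1 = F3 B2 AE 96.
Offset 4: leading byte 0xF0 = 11110000 → 4-byte char #2 = F0 9F 99 86.
Offset 8: leading byte 0xE8 = 11101000 → 3-byte char #3 = E8 81 81.
Offset 11: leading byte 0xEF = 11101111 → 3-byte char #4 = EF A5 98.
Offset 14: leading byte 0xC5 = 11000101 → 2-byte char #5 = C5 9D.
Offset 16: leading byte 0xF0 = 11110000 → 4-byte char #6 = F0 9F A5 AE.
Offset 20: leading byte 0xC3 = 11000011 → 2-byte char #7 = C3 B9.
Offset 22: leading byte 0xD7 = 11010111 → 2-byte char #8 = D7 A9.
Offset 24: leading byte 0xEE = 11101110 → 3-byte char #9 = EE 9A BA.
Offset 27: leading byte 0xE5 = 11100101 → 3-byte char #10 = E5 A5 9D.
Offset 30: leading byte 0xD9 = 11011001 → 2-byte char #11 = D9 81.
Leading byte 0xD9 = 11011001 matches 110xxxxx → 2-byte sequence.
Byte 1: 0xD9 = 11011001, payload 11001 (5 bits).
Byte 2: 0x81 = 10000001 (10xxxxxx ✓), payload 000001.
Concatenate: 11001000001 = 0x641 (11 bits → U+0641).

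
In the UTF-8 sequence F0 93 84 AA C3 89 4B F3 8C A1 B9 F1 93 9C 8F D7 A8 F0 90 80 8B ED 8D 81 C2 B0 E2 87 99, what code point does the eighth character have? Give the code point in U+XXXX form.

U+D341

Offset 0: leading byte 0xF0 = 11110000 → 4-byte char #1 = F0 93 84 AA.
Offset 4: leading byte 0xC3 = 11000011 → 2-byte char #2 = C3 89.
Offset 6: leading byte 0x4B = 01001011 → 1-byte char #3 = 4B.
Offset 7: leading byte 0xF3 = 11110011 → 4-byte char #4 = F3 8C A1 B9.
Offset 11: leading byte 0xF1 = 11110001 → 4-byte char #5 = F1 93 9C 8F.
Offset 15: leading byte 0xD7 = 11010111 → 2-byte char #6 = D7 A8.
Offset 17: leading byte 0xF0 = 11110000 → 4-byte char #7 = F0 90 80 8B.
Offset 21: leading byte 0xED = 11101101 → 3-byte char #8 = ED 8D 81.
Leading byte 0xED = 11101101 matches 1110xxxx → 3-byte sequence.
Byte 1: 0xED = 11101101, payload 1101 (4 bits).
Byte 2: 0x8D = 10001101 (10xxxxxx ✓), payload 001101.
Byte 3: 0x81 = 10000001 (10xxxxxx ✓), payload 000001.
Concatenate: 1101001101000001 = 0xD341 (16 bits → U+D341).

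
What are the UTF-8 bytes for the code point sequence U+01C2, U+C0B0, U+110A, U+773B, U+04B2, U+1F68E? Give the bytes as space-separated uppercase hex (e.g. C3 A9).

U+01C2: 2-byte form → C7 82.
U+C0B0: 3-byte form → EC 82 B0.
U+110A: 3-byte form → E1 84 8A.
U+773B: 3-byte form → E7 9C BB.
U+04B2: 2-byte form → D2 B2.
U+1F68E: 4-byte form → F0 9F 9A 8E.
Concatenated (17 bytes): C7 82 EC 82 B0 E1 84 8A E7 9C BB D2 B2 F0 9F 9A 8E.

C7 82 EC 82 B0 E1 84 8A E7 9C BB D2 B2 F0 9F 9A 8E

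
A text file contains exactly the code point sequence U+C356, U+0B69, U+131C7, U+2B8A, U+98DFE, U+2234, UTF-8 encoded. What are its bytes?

EC 8D 96 E0 AD A9 F0 93 87 87 E2 AE 8A F2 98 B7 BE E2 88 B4

U+C356: 3-byte form → EC 8D 96.
U+0B69: 3-byte form → E0 AD A9.
U+131C7: 4-byte form → F0 93 87 87.
U+2B8A: 3-byte form → E2 AE 8A.
U+98DFE: 4-byte form → F2 98 B7 BE.
U+2234: 3-byte form → E2 88 B4.
Concatenated (20 bytes): EC 8D 96 E0 AD A9 F0 93 87 87 E2 AE 8A F2 98 B7 BE E2 88 B4.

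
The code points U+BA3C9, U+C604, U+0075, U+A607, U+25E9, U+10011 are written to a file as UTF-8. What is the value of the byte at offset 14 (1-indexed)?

1-indexed offset 14 is 0-indexed offset 13.
U+BA3C9 → 4-byte form F2 BA 8F 89 at offsets 0–3.
U+C604 → 3-byte form EC 98 84 at offsets 4–6.
U+0075 → 1-byte form 75 at offsets 7–7.
U+A607 → 3-byte form EA 98 87 at offsets 8–10.
U+25E9 → 3-byte form E2 97 A9 at offsets 11–13.
Offset 13 falls in char 5's range; it's byte 3 of E2 97 A9 = 0xA9.

0xA9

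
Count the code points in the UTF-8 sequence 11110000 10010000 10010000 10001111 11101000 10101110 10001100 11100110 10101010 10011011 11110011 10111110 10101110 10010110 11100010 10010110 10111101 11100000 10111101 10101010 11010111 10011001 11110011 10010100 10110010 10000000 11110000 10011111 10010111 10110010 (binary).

Byte at offset 0: 0xF0 = 11110000 → 4-byte char (#1). Advance 4.
Byte at offset 4: 0xE8 = 11101000 → 3-byte char (#2). Advance 3.
Byte at offset 7: 0xE6 = 11100110 → 3-byte char (#3). Advance 3.
Byte at offset 10: 0xF3 = 11110011 → 4-byte char (#4). Advance 4.
Byte at offset 14: 0xE2 = 11100010 → 3-byte char (#5). Advance 3.
Byte at offset 17: 0xE0 = 11100000 → 3-byte char (#6). Advance 3.
Byte at offset 20: 0xD7 = 11010111 → 2-byte char (#7). Advance 2.
Byte at offset 22: 0xF3 = 11110011 → 4-byte char (#8). Advance 4.
Byte at offset 26: 0xF0 = 11110000 → 4-byte char (#9). Advance 4.
Reached end at offset 30 after 9 code points.

9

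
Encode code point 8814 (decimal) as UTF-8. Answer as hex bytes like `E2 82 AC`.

U+226E = 0x226E = 8814 decimal. In range U+0800–U+FFFF → 3-byte form: 1110xxxx 10xxxxxx 10xxxxxx.
Binary (16 bits): 0010001001101110.
Split 4+6+6: 0010 | 001001 | 101110.
Byte 1: 11100010 = 0xE2.
Byte 2: 10001001 = 0x89.
Byte 3: 10101110 = 0xAE.

E2 89 AE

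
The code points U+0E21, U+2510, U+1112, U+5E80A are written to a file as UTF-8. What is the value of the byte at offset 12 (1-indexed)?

1-indexed offset 12 is 0-indexed offset 11.
U+0E21 → 3-byte form E0 B8 A1 at offsets 0–2.
U+2510 → 3-byte form E2 94 90 at offsets 3–5.
U+1112 → 3-byte form E1 84 92 at offsets 6–8.
U+5E80A → 4-byte form F1 9E A0 8A at offsets 9–12.
Offset 11 falls in char 4's range; it's byte 3 of F1 9E A0 8A = 0xA0.

0xA0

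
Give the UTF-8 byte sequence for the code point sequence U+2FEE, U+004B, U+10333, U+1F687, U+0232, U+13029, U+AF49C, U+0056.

E2 BF AE 4B F0 90 8C B3 F0 9F 9A 87 C8 B2 F0 93 80 A9 F2 AF 92 9C 56

U+2FEE: 3-byte form → E2 BF AE.
U+004B: 1-byte form → 4B.
U+10333: 4-byte form → F0 90 8C B3.
U+1F687: 4-byte form → F0 9F 9A 87.
U+0232: 2-byte form → C8 B2.
U+13029: 4-byte form → F0 93 80 A9.
U+AF49C: 4-byte form → F2 AF 92 9C.
U+0056: 1-byte form → 56.
Concatenated (23 bytes): E2 BF AE 4B F0 90 8C B3 F0 9F 9A 87 C8 B2 F0 93 80 A9 F2 AF 92 9C 56.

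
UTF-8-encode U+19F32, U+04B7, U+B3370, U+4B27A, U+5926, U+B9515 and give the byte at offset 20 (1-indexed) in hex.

1-indexed offset 20 is 0-indexed offset 19.
U+19F32 → 4-byte form F0 99 BC B2 at offsets 0–3.
U+04B7 → 2-byte form D2 B7 at offsets 4–5.
U+B3370 → 4-byte form F2 B3 8D B0 at offsets 6–9.
U+4B27A → 4-byte form F1 8B 89 BA at offsets 10–13.
U+5926 → 3-byte form E5 A4 A6 at offsets 14–16.
U+B9515 → 4-byte form F2 B9 94 95 at offsets 17–20.
Offset 19 falls in char 6's range; it's byte 3 of F2 B9 94 95 = 0x94.

0x94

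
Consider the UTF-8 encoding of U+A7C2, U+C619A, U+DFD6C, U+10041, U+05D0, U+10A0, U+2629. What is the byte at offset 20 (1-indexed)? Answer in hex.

1-indexed offset 20 is 0-indexed offset 19.
U+A7C2 → 3-byte form EA 9F 82 at offsets 0–2.
U+C619A → 4-byte form F3 86 86 9A at offsets 3–6.
U+DFD6C → 4-byte form F3 9F B5 AC at offsets 7–10.
U+10041 → 4-byte form F0 90 81 81 at offsets 11–14.
U+05D0 → 2-byte form D7 90 at offsets 15–16.
U+10A0 → 3-byte form E1 82 A0 at offsets 17–19.
Offset 19 falls in char 6's range; it's byte 3 of E1 82 A0 = 0xA0.

0xA0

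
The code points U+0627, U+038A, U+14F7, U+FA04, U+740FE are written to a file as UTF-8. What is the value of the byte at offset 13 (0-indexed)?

U+0627 → 2-byte form D8 A7 at offsets 0–1.
U+038A → 2-byte form CE 8A at offsets 2–3.
U+14F7 → 3-byte form E1 93 B7 at offsets 4–6.
U+FA04 → 3-byte form EF A8 84 at offsets 7–9.
U+740FE → 4-byte form F1 B4 83 BE at offsets 10–13.
Offset 13 falls in char 5's range; it's byte 4 of F1 B4 83 BE = 0xBE.

0xBE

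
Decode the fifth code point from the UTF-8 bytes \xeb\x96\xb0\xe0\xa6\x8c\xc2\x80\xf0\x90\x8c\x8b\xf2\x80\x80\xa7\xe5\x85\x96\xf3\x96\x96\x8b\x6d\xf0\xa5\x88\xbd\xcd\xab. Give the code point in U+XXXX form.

U+80027

Offset 0: leading byte 0xEB = 11101011 → 3-byte char #1 = EB 96 B0.
Offset 3: leading byte 0xE0 = 11100000 → 3-byte char #2 = E0 A6 8C.
Offset 6: leading byte 0xC2 = 11000010 → 2-byte char #3 = C2 80.
Offset 8: leading byte 0xF0 = 11110000 → 4-byte char #4 = F0 90 8C 8B.
Offset 12: leading byte 0xF2 = 11110010 → 4-byte char #5 = F2 80 80 A7.
Leading byte 0xF2 = 11110010 matches 11110xxx → 4-byte sequence.
Byte 1: 0xF2 = 11110010, payload 010 (3 bits).
Byte 2: 0x80 = 10000000 (10xxxxxx ✓), payload 000000.
Byte 3: 0x80 = 10000000 (10xxxxxx ✓), payload 000000.
Byte 4: 0xA7 = 10100111 (10xxxxxx ✓), payload 100111.
Concatenate: 010000000000000100111 = 0x80027 (21 bits → U+80027).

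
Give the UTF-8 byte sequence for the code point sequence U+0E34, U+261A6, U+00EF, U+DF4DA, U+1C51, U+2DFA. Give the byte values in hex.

U+0E34: 3-byte form → E0 B8 B4.
U+261A6: 4-byte form → F0 A6 86 A6.
U+00EF: 2-byte form → C3 AF.
U+DF4DA: 4-byte form → F3 9F 93 9A.
U+1C51: 3-byte form → E1 B1 91.
U+2DFA: 3-byte form → E2 B7 BA.
Concatenated (19 bytes): E0 B8 B4 F0 A6 86 A6 C3 AF F3 9F 93 9A E1 B1 91 E2 B7 BA.

E0 B8 B4 F0 A6 86 A6 C3 AF F3 9F 93 9A E1 B1 91 E2 B7 BA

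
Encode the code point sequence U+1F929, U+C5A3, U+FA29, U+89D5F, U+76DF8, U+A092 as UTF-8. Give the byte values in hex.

F0 9F A4 A9 EC 96 A3 EF A8 A9 F2 89 B5 9F F1 B6 B7 B8 EA 82 92

U+1F929: 4-byte form → F0 9F A4 A9.
U+C5A3: 3-byte form → EC 96 A3.
U+FA29: 3-byte form → EF A8 A9.
U+89D5F: 4-byte form → F2 89 B5 9F.
U+76DF8: 4-byte form → F1 B6 B7 B8.
U+A092: 3-byte form → EA 82 92.
Concatenated (21 bytes): F0 9F A4 A9 EC 96 A3 EF A8 A9 F2 89 B5 9F F1 B6 B7 B8 EA 82 92.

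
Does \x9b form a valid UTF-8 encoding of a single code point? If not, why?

Byte 0x9B = 10011011 has the form 10xxxxxx — a continuation byte — but there is no preceding leading byte.

invalid (continuation byte with no leading byte)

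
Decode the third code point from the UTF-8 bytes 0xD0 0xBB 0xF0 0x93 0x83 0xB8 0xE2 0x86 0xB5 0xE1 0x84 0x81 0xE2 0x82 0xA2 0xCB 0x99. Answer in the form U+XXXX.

Offset 0: leading byte 0xD0 = 11010000 → 2-byte char #1 = D0 BB.
Offset 2: leading byte 0xF0 = 11110000 → 4-byte char #2 = F0 93 83 B8.
Offset 6: leading byte 0xE2 = 11100010 → 3-byte char #3 = E2 86 B5.
Leading byte 0xE2 = 11100010 matches 1110xxxx → 3-byte sequence.
Byte 1: 0xE2 = 11100010, payload 0010 (4 bits).
Byte 2: 0x86 = 10000110 (10xxxxxx ✓), payload 000110.
Byte 3: 0xB5 = 10110101 (10xxxxxx ✓), payload 110101.
Concatenate: 0010000110110101 = 0x21B5 (16 bits → U+21B5).

U+21B5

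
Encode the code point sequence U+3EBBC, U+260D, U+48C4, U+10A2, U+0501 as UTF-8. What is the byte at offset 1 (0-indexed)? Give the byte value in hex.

U+3EBBC → 4-byte form F0 BE AE BC at offsets 0–3.
Offset 1 falls in char 1's range; it's byte 2 of F0 BE AE BC = 0xBE.

0xBE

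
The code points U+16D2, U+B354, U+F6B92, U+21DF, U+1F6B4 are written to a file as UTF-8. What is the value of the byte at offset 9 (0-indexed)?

U+16D2 → 3-byte form E1 9B 92 at offsets 0–2.
U+B354 → 3-byte form EB 8D 94 at offsets 3–5.
U+F6B92 → 4-byte form F3 B6 AE 92 at offsets 6–9.
Offset 9 falls in char 3's range; it's byte 4 of F3 B6 AE 92 = 0x92.

0x92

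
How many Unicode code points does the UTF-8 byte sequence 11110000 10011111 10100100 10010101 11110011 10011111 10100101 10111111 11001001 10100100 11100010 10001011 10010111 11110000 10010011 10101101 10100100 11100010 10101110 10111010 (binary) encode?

Byte at offset 0: 0xF0 = 11110000 → 4-byte char (#1). Advance 4.
Byte at offset 4: 0xF3 = 11110011 → 4-byte char (#2). Advance 4.
Byte at offset 8: 0xC9 = 11001001 → 2-byte char (#3). Advance 2.
Byte at offset 10: 0xE2 = 11100010 → 3-byte char (#4). Advance 3.
Byte at offset 13: 0xF0 = 11110000 → 4-byte char (#5). Advance 4.
Byte at offset 17: 0xE2 = 11100010 → 3-byte char (#6). Advance 3.
Reached end at offset 20 after 6 code points.

6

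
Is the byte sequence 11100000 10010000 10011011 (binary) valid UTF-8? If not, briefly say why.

invalid (overlong encoding)

Leading byte 0xE0 = 11100000 → 3-byte form.
Continuation bytes all match 10xxxxxx. Payload decodes to 0x41B.
But 0x41B < 0x800, the minimum for a 3-byte sequence — this is an overlong encoding.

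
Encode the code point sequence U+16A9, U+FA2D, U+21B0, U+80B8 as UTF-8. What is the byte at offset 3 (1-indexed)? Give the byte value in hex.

0xA9

1-indexed offset 3 is 0-indexed offset 2.
U+16A9 → 3-byte form E1 9A A9 at offsets 0–2.
Offset 2 falls in char 1's range; it's byte 3 of E1 9A A9 = 0xA9.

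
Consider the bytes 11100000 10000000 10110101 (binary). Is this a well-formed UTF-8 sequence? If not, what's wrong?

Leading byte 0xE0 = 11100000 → 3-byte form.
Continuation bytes all match 10xxxxxx. Payload decodes to 0x35.
But 0x35 < 0x800, the minimum for a 3-byte sequence — this is an overlong encoding.

invalid (overlong encoding)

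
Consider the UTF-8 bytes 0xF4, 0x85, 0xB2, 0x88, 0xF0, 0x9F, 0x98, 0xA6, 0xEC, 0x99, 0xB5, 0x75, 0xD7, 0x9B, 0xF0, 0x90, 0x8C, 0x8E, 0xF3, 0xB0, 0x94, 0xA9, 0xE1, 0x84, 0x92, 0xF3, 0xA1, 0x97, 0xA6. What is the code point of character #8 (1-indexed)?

Offset 0: leading byte 0xF4 = 11110100 → 4-byte char #1 = F4 85 B2 88.
Offset 4: leading byte 0xF0 = 11110000 → 4-byte char #2 = F0 9F 98 A6.
Offset 8: leading byte 0xEC = 11101100 → 3-byte char #3 = EC 99 B5.
Offset 11: leading byte 0x75 = 01110101 → 1-byte char #4 = 75.
Offset 12: leading byte 0xD7 = 11010111 → 2-byte char #5 = D7 9B.
Offset 14: leading byte 0xF0 = 11110000 → 4-byte char #6 = F0 90 8C 8E.
Offset 18: leading byte 0xF3 = 11110011 → 4-byte char #7 = F3 B0 94 A9.
Offset 22: leading byte 0xE1 = 11100001 → 3-byte char #8 = E1 84 92.
Leading byte 0xE1 = 11100001 matches 1110xxxx → 3-byte sequence.
Byte 1: 0xE1 = 11100001, payload 0001 (4 bits).
Byte 2: 0x84 = 10000100 (10xxxxxx ✓), payload 000100.
Byte 3: 0x92 = 10010010 (10xxxxxx ✓), payload 010010.
Concatenate: 0001000100010010 = 0x1112 (16 bits → U+1112).

U+1112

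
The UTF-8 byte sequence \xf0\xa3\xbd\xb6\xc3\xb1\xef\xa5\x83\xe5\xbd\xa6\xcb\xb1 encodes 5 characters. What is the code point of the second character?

Offset 0: leading byte 0xF0 = 11110000 → 4-byte char #1 = F0 A3 BD B6.
Offset 4: leading byte 0xC3 = 11000011 → 2-byte char #2 = C3 B1.
Leading byte 0xC3 = 11000011 matches 110xxxxx → 2-byte sequence.
Byte 1: 0xC3 = 11000011, payload 00011 (5 bits).
Byte 2: 0xB1 = 10110001 (10xxxxxx ✓), payload 110001.
Concatenate: 00011110001 = 0xF1 (11 bits → U+00F1).

U+00F1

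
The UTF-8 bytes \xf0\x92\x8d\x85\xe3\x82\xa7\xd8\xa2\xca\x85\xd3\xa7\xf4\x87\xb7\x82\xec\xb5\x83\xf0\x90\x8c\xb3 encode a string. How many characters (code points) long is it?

8

Byte at offset 0: 0xF0 = 11110000 → 4-byte char (#1). Advance 4.
Byte at offset 4: 0xE3 = 11100011 → 3-byte char (#2). Advance 3.
Byte at offset 7: 0xD8 = 11011000 → 2-byte char (#3). Advance 2.
Byte at offset 9: 0xCA = 11001010 → 2-byte char (#4). Advance 2.
Byte at offset 11: 0xD3 = 11010011 → 2-byte char (#5). Advance 2.
Byte at offset 13: 0xF4 = 11110100 → 4-byte char (#6). Advance 4.
Byte at offset 17: 0xEC = 11101100 → 3-byte char (#7). Advance 3.
Byte at offset 20: 0xF0 = 11110000 → 4-byte char (#8). Advance 4.
Reached end at offset 24 after 8 code points.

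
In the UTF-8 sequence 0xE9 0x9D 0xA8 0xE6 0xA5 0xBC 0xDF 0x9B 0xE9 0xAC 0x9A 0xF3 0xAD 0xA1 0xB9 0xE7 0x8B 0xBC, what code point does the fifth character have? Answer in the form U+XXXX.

U+ED879

Offset 0: leading byte 0xE9 = 11101001 → 3-byte char #1 = E9 9D A8.
Offset 3: leading byte 0xE6 = 11100110 → 3-byte char #2 = E6 A5 BC.
Offset 6: leading byte 0xDF = 11011111 → 2-byte char #3 = DF 9B.
Offset 8: leading byte 0xE9 = 11101001 → 3-byte char #4 = E9 AC 9A.
Offset 11: leading byte 0xF3 = 11110011 → 4-byte char #5 = F3 AD A1 B9.
Leading byte 0xF3 = 11110011 matches 11110xxx → 4-byte sequence.
Byte 1: 0xF3 = 11110011, payload 011 (3 bits).
Byte 2: 0xAD = 10101101 (10xxxxxx ✓), payload 101101.
Byte 3: 0xA1 = 10100001 (10xxxxxx ✓), payload 100001.
Byte 4: 0xB9 = 10111001 (10xxxxxx ✓), payload 111001.
Concatenate: 011101101100001111001 = 0xED879 (21 bits → U+ED879).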